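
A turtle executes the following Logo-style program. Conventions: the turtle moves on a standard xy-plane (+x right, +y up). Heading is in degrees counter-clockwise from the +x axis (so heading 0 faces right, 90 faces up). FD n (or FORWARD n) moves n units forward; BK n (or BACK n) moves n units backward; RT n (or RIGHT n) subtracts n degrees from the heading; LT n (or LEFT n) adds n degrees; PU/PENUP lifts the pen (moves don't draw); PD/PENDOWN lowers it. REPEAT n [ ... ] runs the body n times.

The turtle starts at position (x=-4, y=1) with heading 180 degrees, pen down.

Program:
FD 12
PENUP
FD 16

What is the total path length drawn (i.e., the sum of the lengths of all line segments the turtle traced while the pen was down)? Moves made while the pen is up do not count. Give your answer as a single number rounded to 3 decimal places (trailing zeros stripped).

Executing turtle program step by step:
Start: pos=(-4,1), heading=180, pen down
FD 12: (-4,1) -> (-16,1) [heading=180, draw]
PU: pen up
FD 16: (-16,1) -> (-32,1) [heading=180, move]
Final: pos=(-32,1), heading=180, 1 segment(s) drawn

Segment lengths:
  seg 1: (-4,1) -> (-16,1), length = 12
Total = 12

Answer: 12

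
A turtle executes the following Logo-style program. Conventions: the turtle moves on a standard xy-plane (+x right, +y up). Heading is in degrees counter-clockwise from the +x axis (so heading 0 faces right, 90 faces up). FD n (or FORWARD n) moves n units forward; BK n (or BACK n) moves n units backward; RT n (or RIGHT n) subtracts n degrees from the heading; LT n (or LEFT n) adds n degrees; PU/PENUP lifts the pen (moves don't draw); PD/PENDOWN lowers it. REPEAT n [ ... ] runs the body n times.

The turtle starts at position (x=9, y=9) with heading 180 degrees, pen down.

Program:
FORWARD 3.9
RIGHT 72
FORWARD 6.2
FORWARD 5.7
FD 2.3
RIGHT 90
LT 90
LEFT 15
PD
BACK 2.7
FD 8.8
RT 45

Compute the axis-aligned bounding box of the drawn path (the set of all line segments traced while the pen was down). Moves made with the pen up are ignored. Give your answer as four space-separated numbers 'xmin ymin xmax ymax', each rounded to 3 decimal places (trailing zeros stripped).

Executing turtle program step by step:
Start: pos=(9,9), heading=180, pen down
FD 3.9: (9,9) -> (5.1,9) [heading=180, draw]
RT 72: heading 180 -> 108
FD 6.2: (5.1,9) -> (3.184,14.897) [heading=108, draw]
FD 5.7: (3.184,14.897) -> (1.423,20.318) [heading=108, draw]
FD 2.3: (1.423,20.318) -> (0.712,22.505) [heading=108, draw]
RT 90: heading 108 -> 18
LT 90: heading 18 -> 108
LT 15: heading 108 -> 123
PD: pen down
BK 2.7: (0.712,22.505) -> (2.182,20.241) [heading=123, draw]
FD 8.8: (2.182,20.241) -> (-2.61,27.621) [heading=123, draw]
RT 45: heading 123 -> 78
Final: pos=(-2.61,27.621), heading=78, 6 segment(s) drawn

Segment endpoints: x in {-2.61, 0.712, 1.423, 2.182, 3.184, 5.1, 9}, y in {9, 14.897, 20.241, 20.318, 22.505, 27.621}
xmin=-2.61, ymin=9, xmax=9, ymax=27.621

Answer: -2.61 9 9 27.621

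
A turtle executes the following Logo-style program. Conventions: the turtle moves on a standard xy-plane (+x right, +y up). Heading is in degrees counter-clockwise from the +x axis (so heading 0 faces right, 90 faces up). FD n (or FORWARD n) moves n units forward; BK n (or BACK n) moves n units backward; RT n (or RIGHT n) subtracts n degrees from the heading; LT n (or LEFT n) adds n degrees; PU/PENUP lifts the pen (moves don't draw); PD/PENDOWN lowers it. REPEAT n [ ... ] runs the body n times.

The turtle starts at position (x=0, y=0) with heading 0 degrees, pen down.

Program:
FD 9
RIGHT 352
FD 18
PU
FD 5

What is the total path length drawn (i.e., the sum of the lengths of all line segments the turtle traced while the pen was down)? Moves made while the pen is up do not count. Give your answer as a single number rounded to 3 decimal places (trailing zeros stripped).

Answer: 27

Derivation:
Executing turtle program step by step:
Start: pos=(0,0), heading=0, pen down
FD 9: (0,0) -> (9,0) [heading=0, draw]
RT 352: heading 0 -> 8
FD 18: (9,0) -> (26.825,2.505) [heading=8, draw]
PU: pen up
FD 5: (26.825,2.505) -> (31.776,3.201) [heading=8, move]
Final: pos=(31.776,3.201), heading=8, 2 segment(s) drawn

Segment lengths:
  seg 1: (0,0) -> (9,0), length = 9
  seg 2: (9,0) -> (26.825,2.505), length = 18
Total = 27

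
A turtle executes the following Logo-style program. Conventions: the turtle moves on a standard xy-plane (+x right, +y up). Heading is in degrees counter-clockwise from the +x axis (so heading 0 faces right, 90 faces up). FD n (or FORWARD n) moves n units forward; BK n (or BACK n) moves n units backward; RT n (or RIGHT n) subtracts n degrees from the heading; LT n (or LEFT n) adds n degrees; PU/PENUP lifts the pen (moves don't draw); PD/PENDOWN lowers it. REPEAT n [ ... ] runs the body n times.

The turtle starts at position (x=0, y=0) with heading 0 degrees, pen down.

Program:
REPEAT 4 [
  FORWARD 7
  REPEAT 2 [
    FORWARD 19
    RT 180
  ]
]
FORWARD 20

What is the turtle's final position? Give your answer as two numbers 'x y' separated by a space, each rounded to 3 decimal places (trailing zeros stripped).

Executing turtle program step by step:
Start: pos=(0,0), heading=0, pen down
REPEAT 4 [
  -- iteration 1/4 --
  FD 7: (0,0) -> (7,0) [heading=0, draw]
  REPEAT 2 [
    -- iteration 1/2 --
    FD 19: (7,0) -> (26,0) [heading=0, draw]
    RT 180: heading 0 -> 180
    -- iteration 2/2 --
    FD 19: (26,0) -> (7,0) [heading=180, draw]
    RT 180: heading 180 -> 0
  ]
  -- iteration 2/4 --
  FD 7: (7,0) -> (14,0) [heading=0, draw]
  REPEAT 2 [
    -- iteration 1/2 --
    FD 19: (14,0) -> (33,0) [heading=0, draw]
    RT 180: heading 0 -> 180
    -- iteration 2/2 --
    FD 19: (33,0) -> (14,0) [heading=180, draw]
    RT 180: heading 180 -> 0
  ]
  -- iteration 3/4 --
  FD 7: (14,0) -> (21,0) [heading=0, draw]
  REPEAT 2 [
    -- iteration 1/2 --
    FD 19: (21,0) -> (40,0) [heading=0, draw]
    RT 180: heading 0 -> 180
    -- iteration 2/2 --
    FD 19: (40,0) -> (21,0) [heading=180, draw]
    RT 180: heading 180 -> 0
  ]
  -- iteration 4/4 --
  FD 7: (21,0) -> (28,0) [heading=0, draw]
  REPEAT 2 [
    -- iteration 1/2 --
    FD 19: (28,0) -> (47,0) [heading=0, draw]
    RT 180: heading 0 -> 180
    -- iteration 2/2 --
    FD 19: (47,0) -> (28,0) [heading=180, draw]
    RT 180: heading 180 -> 0
  ]
]
FD 20: (28,0) -> (48,0) [heading=0, draw]
Final: pos=(48,0), heading=0, 13 segment(s) drawn

Answer: 48 0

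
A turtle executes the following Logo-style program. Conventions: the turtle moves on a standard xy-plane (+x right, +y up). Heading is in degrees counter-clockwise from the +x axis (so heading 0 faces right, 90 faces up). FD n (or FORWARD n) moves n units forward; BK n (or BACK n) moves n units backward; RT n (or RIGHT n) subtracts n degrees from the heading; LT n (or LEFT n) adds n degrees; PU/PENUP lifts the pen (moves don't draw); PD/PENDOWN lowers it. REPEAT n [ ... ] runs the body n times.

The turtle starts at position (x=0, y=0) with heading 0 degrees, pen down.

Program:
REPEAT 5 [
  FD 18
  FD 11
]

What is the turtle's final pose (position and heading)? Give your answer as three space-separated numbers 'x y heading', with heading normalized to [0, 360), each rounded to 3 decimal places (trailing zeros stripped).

Answer: 145 0 0

Derivation:
Executing turtle program step by step:
Start: pos=(0,0), heading=0, pen down
REPEAT 5 [
  -- iteration 1/5 --
  FD 18: (0,0) -> (18,0) [heading=0, draw]
  FD 11: (18,0) -> (29,0) [heading=0, draw]
  -- iteration 2/5 --
  FD 18: (29,0) -> (47,0) [heading=0, draw]
  FD 11: (47,0) -> (58,0) [heading=0, draw]
  -- iteration 3/5 --
  FD 18: (58,0) -> (76,0) [heading=0, draw]
  FD 11: (76,0) -> (87,0) [heading=0, draw]
  -- iteration 4/5 --
  FD 18: (87,0) -> (105,0) [heading=0, draw]
  FD 11: (105,0) -> (116,0) [heading=0, draw]
  -- iteration 5/5 --
  FD 18: (116,0) -> (134,0) [heading=0, draw]
  FD 11: (134,0) -> (145,0) [heading=0, draw]
]
Final: pos=(145,0), heading=0, 10 segment(s) drawn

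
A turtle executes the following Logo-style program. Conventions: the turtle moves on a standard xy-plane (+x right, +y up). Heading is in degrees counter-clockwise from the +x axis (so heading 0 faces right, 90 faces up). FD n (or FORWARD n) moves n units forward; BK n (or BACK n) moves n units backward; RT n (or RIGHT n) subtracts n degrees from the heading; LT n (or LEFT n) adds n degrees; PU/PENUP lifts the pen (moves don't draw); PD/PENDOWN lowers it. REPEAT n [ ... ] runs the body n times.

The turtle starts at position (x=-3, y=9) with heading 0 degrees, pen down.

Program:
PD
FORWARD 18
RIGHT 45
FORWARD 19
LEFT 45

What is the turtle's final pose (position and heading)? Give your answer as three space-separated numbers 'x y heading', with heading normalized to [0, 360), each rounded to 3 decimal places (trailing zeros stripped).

Answer: 28.435 -4.435 0

Derivation:
Executing turtle program step by step:
Start: pos=(-3,9), heading=0, pen down
PD: pen down
FD 18: (-3,9) -> (15,9) [heading=0, draw]
RT 45: heading 0 -> 315
FD 19: (15,9) -> (28.435,-4.435) [heading=315, draw]
LT 45: heading 315 -> 0
Final: pos=(28.435,-4.435), heading=0, 2 segment(s) drawn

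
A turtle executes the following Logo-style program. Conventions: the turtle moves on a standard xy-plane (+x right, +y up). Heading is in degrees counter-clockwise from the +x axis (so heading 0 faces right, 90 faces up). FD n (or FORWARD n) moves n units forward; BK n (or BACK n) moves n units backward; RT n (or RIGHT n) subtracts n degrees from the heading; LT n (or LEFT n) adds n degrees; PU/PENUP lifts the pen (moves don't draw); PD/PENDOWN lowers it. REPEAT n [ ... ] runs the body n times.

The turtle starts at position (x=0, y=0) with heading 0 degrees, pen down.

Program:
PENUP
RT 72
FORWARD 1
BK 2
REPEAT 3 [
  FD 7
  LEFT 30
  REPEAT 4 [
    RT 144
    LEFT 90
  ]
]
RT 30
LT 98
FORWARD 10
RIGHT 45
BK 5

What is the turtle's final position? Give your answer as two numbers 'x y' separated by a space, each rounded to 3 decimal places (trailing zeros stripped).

Answer: -6.188 -6.677

Derivation:
Executing turtle program step by step:
Start: pos=(0,0), heading=0, pen down
PU: pen up
RT 72: heading 0 -> 288
FD 1: (0,0) -> (0.309,-0.951) [heading=288, move]
BK 2: (0.309,-0.951) -> (-0.309,0.951) [heading=288, move]
REPEAT 3 [
  -- iteration 1/3 --
  FD 7: (-0.309,0.951) -> (1.854,-5.706) [heading=288, move]
  LT 30: heading 288 -> 318
  REPEAT 4 [
    -- iteration 1/4 --
    RT 144: heading 318 -> 174
    LT 90: heading 174 -> 264
    -- iteration 2/4 --
    RT 144: heading 264 -> 120
    LT 90: heading 120 -> 210
    -- iteration 3/4 --
    RT 144: heading 210 -> 66
    LT 90: heading 66 -> 156
    -- iteration 4/4 --
    RT 144: heading 156 -> 12
    LT 90: heading 12 -> 102
  ]
  -- iteration 2/3 --
  FD 7: (1.854,-5.706) -> (0.399,1.141) [heading=102, move]
  LT 30: heading 102 -> 132
  REPEAT 4 [
    -- iteration 1/4 --
    RT 144: heading 132 -> 348
    LT 90: heading 348 -> 78
    -- iteration 2/4 --
    RT 144: heading 78 -> 294
    LT 90: heading 294 -> 24
    -- iteration 3/4 --
    RT 144: heading 24 -> 240
    LT 90: heading 240 -> 330
    -- iteration 4/4 --
    RT 144: heading 330 -> 186
    LT 90: heading 186 -> 276
  ]
  -- iteration 3/3 --
  FD 7: (0.399,1.141) -> (1.13,-5.821) [heading=276, move]
  LT 30: heading 276 -> 306
  REPEAT 4 [
    -- iteration 1/4 --
    RT 144: heading 306 -> 162
    LT 90: heading 162 -> 252
    -- iteration 2/4 --
    RT 144: heading 252 -> 108
    LT 90: heading 108 -> 198
    -- iteration 3/4 --
    RT 144: heading 198 -> 54
    LT 90: heading 54 -> 144
    -- iteration 4/4 --
    RT 144: heading 144 -> 0
    LT 90: heading 0 -> 90
  ]
]
RT 30: heading 90 -> 60
LT 98: heading 60 -> 158
FD 10: (1.13,-5.821) -> (-8.141,-2.075) [heading=158, move]
RT 45: heading 158 -> 113
BK 5: (-8.141,-2.075) -> (-6.188,-6.677) [heading=113, move]
Final: pos=(-6.188,-6.677), heading=113, 0 segment(s) drawn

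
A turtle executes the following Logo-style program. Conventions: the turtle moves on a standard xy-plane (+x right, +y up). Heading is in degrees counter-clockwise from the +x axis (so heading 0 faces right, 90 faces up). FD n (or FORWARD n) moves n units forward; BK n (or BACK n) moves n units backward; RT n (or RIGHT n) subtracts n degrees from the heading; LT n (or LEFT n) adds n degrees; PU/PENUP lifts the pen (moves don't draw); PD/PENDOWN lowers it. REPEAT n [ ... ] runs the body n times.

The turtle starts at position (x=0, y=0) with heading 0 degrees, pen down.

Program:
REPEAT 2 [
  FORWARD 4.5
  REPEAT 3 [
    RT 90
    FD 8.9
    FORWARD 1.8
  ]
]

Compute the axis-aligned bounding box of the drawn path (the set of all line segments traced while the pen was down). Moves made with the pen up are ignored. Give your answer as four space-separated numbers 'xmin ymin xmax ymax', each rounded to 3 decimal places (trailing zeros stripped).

Answer: -6.2 -10.7 4.5 4.5

Derivation:
Executing turtle program step by step:
Start: pos=(0,0), heading=0, pen down
REPEAT 2 [
  -- iteration 1/2 --
  FD 4.5: (0,0) -> (4.5,0) [heading=0, draw]
  REPEAT 3 [
    -- iteration 1/3 --
    RT 90: heading 0 -> 270
    FD 8.9: (4.5,0) -> (4.5,-8.9) [heading=270, draw]
    FD 1.8: (4.5,-8.9) -> (4.5,-10.7) [heading=270, draw]
    -- iteration 2/3 --
    RT 90: heading 270 -> 180
    FD 8.9: (4.5,-10.7) -> (-4.4,-10.7) [heading=180, draw]
    FD 1.8: (-4.4,-10.7) -> (-6.2,-10.7) [heading=180, draw]
    -- iteration 3/3 --
    RT 90: heading 180 -> 90
    FD 8.9: (-6.2,-10.7) -> (-6.2,-1.8) [heading=90, draw]
    FD 1.8: (-6.2,-1.8) -> (-6.2,0) [heading=90, draw]
  ]
  -- iteration 2/2 --
  FD 4.5: (-6.2,0) -> (-6.2,4.5) [heading=90, draw]
  REPEAT 3 [
    -- iteration 1/3 --
    RT 90: heading 90 -> 0
    FD 8.9: (-6.2,4.5) -> (2.7,4.5) [heading=0, draw]
    FD 1.8: (2.7,4.5) -> (4.5,4.5) [heading=0, draw]
    -- iteration 2/3 --
    RT 90: heading 0 -> 270
    FD 8.9: (4.5,4.5) -> (4.5,-4.4) [heading=270, draw]
    FD 1.8: (4.5,-4.4) -> (4.5,-6.2) [heading=270, draw]
    -- iteration 3/3 --
    RT 90: heading 270 -> 180
    FD 8.9: (4.5,-6.2) -> (-4.4,-6.2) [heading=180, draw]
    FD 1.8: (-4.4,-6.2) -> (-6.2,-6.2) [heading=180, draw]
  ]
]
Final: pos=(-6.2,-6.2), heading=180, 14 segment(s) drawn

Segment endpoints: x in {-6.2, -6.2, -6.2, -6.2, -4.4, -4.4, 0, 2.7, 4.5, 4.5, 4.5, 4.5}, y in {-10.7, -10.7, -8.9, -6.2, -6.2, -6.2, -4.4, -1.8, 0, 0, 4.5, 4.5}
xmin=-6.2, ymin=-10.7, xmax=4.5, ymax=4.5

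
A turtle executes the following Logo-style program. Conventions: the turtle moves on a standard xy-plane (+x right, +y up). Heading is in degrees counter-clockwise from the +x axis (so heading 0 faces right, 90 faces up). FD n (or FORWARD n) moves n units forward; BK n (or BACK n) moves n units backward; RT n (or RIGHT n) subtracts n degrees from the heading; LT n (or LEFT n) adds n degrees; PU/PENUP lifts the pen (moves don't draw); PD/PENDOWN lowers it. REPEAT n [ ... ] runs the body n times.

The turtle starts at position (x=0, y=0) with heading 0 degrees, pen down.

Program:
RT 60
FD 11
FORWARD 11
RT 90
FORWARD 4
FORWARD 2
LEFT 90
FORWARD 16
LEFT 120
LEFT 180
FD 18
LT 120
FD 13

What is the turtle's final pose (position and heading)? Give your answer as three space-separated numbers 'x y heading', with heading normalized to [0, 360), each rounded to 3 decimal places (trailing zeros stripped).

Answer: 17.804 -51.497 0

Derivation:
Executing turtle program step by step:
Start: pos=(0,0), heading=0, pen down
RT 60: heading 0 -> 300
FD 11: (0,0) -> (5.5,-9.526) [heading=300, draw]
FD 11: (5.5,-9.526) -> (11,-19.053) [heading=300, draw]
RT 90: heading 300 -> 210
FD 4: (11,-19.053) -> (7.536,-21.053) [heading=210, draw]
FD 2: (7.536,-21.053) -> (5.804,-22.053) [heading=210, draw]
LT 90: heading 210 -> 300
FD 16: (5.804,-22.053) -> (13.804,-35.909) [heading=300, draw]
LT 120: heading 300 -> 60
LT 180: heading 60 -> 240
FD 18: (13.804,-35.909) -> (4.804,-51.497) [heading=240, draw]
LT 120: heading 240 -> 0
FD 13: (4.804,-51.497) -> (17.804,-51.497) [heading=0, draw]
Final: pos=(17.804,-51.497), heading=0, 7 segment(s) drawn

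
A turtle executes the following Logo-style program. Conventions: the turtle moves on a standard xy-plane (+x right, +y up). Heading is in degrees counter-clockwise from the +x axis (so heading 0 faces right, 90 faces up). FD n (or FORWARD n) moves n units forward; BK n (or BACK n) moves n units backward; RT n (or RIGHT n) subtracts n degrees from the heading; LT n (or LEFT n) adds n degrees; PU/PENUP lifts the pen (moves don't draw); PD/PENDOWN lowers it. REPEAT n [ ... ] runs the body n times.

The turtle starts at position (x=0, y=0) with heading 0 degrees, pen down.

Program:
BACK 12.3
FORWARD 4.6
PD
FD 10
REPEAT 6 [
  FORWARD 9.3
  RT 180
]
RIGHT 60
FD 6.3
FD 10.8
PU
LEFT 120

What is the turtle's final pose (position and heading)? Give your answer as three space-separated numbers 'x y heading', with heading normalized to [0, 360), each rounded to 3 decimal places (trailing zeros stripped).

Executing turtle program step by step:
Start: pos=(0,0), heading=0, pen down
BK 12.3: (0,0) -> (-12.3,0) [heading=0, draw]
FD 4.6: (-12.3,0) -> (-7.7,0) [heading=0, draw]
PD: pen down
FD 10: (-7.7,0) -> (2.3,0) [heading=0, draw]
REPEAT 6 [
  -- iteration 1/6 --
  FD 9.3: (2.3,0) -> (11.6,0) [heading=0, draw]
  RT 180: heading 0 -> 180
  -- iteration 2/6 --
  FD 9.3: (11.6,0) -> (2.3,0) [heading=180, draw]
  RT 180: heading 180 -> 0
  -- iteration 3/6 --
  FD 9.3: (2.3,0) -> (11.6,0) [heading=0, draw]
  RT 180: heading 0 -> 180
  -- iteration 4/6 --
  FD 9.3: (11.6,0) -> (2.3,0) [heading=180, draw]
  RT 180: heading 180 -> 0
  -- iteration 5/6 --
  FD 9.3: (2.3,0) -> (11.6,0) [heading=0, draw]
  RT 180: heading 0 -> 180
  -- iteration 6/6 --
  FD 9.3: (11.6,0) -> (2.3,0) [heading=180, draw]
  RT 180: heading 180 -> 0
]
RT 60: heading 0 -> 300
FD 6.3: (2.3,0) -> (5.45,-5.456) [heading=300, draw]
FD 10.8: (5.45,-5.456) -> (10.85,-14.809) [heading=300, draw]
PU: pen up
LT 120: heading 300 -> 60
Final: pos=(10.85,-14.809), heading=60, 11 segment(s) drawn

Answer: 10.85 -14.809 60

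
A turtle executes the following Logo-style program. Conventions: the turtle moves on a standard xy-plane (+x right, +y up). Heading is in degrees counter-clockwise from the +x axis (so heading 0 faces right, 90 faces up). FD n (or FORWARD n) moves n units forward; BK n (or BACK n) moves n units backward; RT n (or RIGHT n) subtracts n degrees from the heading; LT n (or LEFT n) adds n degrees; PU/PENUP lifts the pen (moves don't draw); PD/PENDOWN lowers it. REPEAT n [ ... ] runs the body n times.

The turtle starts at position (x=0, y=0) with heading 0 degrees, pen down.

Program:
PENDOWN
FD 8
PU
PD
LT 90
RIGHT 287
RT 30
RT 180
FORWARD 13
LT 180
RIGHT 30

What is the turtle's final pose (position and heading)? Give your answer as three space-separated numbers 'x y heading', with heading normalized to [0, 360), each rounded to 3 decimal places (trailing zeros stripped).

Answer: 16.866 -9.508 103

Derivation:
Executing turtle program step by step:
Start: pos=(0,0), heading=0, pen down
PD: pen down
FD 8: (0,0) -> (8,0) [heading=0, draw]
PU: pen up
PD: pen down
LT 90: heading 0 -> 90
RT 287: heading 90 -> 163
RT 30: heading 163 -> 133
RT 180: heading 133 -> 313
FD 13: (8,0) -> (16.866,-9.508) [heading=313, draw]
LT 180: heading 313 -> 133
RT 30: heading 133 -> 103
Final: pos=(16.866,-9.508), heading=103, 2 segment(s) drawn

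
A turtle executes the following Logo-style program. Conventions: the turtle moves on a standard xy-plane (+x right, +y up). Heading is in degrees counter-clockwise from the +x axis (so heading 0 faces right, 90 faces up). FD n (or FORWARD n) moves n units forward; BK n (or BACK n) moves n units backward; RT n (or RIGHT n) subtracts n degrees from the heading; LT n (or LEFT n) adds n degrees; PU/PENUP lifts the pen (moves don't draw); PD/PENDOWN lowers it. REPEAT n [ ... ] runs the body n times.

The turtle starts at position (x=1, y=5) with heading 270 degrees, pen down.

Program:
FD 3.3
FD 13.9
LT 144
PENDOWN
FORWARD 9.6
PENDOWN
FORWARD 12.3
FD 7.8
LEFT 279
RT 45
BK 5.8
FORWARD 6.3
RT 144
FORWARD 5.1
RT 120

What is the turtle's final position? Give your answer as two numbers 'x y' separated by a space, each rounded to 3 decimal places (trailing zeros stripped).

Executing turtle program step by step:
Start: pos=(1,5), heading=270, pen down
FD 3.3: (1,5) -> (1,1.7) [heading=270, draw]
FD 13.9: (1,1.7) -> (1,-12.2) [heading=270, draw]
LT 144: heading 270 -> 54
PD: pen down
FD 9.6: (1,-12.2) -> (6.643,-4.433) [heading=54, draw]
PD: pen down
FD 12.3: (6.643,-4.433) -> (13.872,5.517) [heading=54, draw]
FD 7.8: (13.872,5.517) -> (18.457,11.828) [heading=54, draw]
LT 279: heading 54 -> 333
RT 45: heading 333 -> 288
BK 5.8: (18.457,11.828) -> (16.665,17.344) [heading=288, draw]
FD 6.3: (16.665,17.344) -> (18.612,11.352) [heading=288, draw]
RT 144: heading 288 -> 144
FD 5.1: (18.612,11.352) -> (14.486,14.35) [heading=144, draw]
RT 120: heading 144 -> 24
Final: pos=(14.486,14.35), heading=24, 8 segment(s) drawn

Answer: 14.486 14.35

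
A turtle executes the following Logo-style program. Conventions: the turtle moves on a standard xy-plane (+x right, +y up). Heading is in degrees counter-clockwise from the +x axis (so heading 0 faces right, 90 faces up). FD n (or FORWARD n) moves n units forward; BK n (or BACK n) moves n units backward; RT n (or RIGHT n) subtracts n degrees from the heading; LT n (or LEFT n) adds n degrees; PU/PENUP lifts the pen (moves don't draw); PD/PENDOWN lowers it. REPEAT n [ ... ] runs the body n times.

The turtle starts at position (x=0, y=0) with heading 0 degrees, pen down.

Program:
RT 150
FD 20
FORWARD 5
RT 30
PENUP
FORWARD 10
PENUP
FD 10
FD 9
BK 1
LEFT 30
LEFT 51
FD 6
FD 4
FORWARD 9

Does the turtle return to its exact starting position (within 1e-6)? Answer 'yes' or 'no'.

Executing turtle program step by step:
Start: pos=(0,0), heading=0, pen down
RT 150: heading 0 -> 210
FD 20: (0,0) -> (-17.321,-10) [heading=210, draw]
FD 5: (-17.321,-10) -> (-21.651,-12.5) [heading=210, draw]
RT 30: heading 210 -> 180
PU: pen up
FD 10: (-21.651,-12.5) -> (-31.651,-12.5) [heading=180, move]
PU: pen up
FD 10: (-31.651,-12.5) -> (-41.651,-12.5) [heading=180, move]
FD 9: (-41.651,-12.5) -> (-50.651,-12.5) [heading=180, move]
BK 1: (-50.651,-12.5) -> (-49.651,-12.5) [heading=180, move]
LT 30: heading 180 -> 210
LT 51: heading 210 -> 261
FD 6: (-49.651,-12.5) -> (-50.589,-18.426) [heading=261, move]
FD 4: (-50.589,-18.426) -> (-51.215,-22.377) [heading=261, move]
FD 9: (-51.215,-22.377) -> (-52.623,-31.266) [heading=261, move]
Final: pos=(-52.623,-31.266), heading=261, 2 segment(s) drawn

Start position: (0, 0)
Final position: (-52.623, -31.266)
Distance = 61.211; >= 1e-6 -> NOT closed

Answer: no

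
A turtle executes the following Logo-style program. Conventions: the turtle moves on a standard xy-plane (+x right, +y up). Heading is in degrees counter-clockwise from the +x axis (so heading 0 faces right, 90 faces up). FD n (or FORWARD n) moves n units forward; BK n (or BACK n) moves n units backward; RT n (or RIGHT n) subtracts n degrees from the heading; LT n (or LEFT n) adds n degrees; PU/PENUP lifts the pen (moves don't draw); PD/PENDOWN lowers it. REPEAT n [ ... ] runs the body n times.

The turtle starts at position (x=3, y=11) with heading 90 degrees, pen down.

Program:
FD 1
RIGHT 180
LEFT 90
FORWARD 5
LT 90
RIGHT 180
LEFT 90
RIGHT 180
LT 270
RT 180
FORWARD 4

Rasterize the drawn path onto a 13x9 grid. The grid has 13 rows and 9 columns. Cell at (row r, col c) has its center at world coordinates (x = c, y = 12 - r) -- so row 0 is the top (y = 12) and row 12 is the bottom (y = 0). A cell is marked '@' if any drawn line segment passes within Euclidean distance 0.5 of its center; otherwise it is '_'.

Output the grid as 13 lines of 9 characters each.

Segment 0: (3,11) -> (3,12)
Segment 1: (3,12) -> (8,12)
Segment 2: (8,12) -> (8,8)

Answer: ___@@@@@@
___@____@
________@
________@
________@
_________
_________
_________
_________
_________
_________
_________
_________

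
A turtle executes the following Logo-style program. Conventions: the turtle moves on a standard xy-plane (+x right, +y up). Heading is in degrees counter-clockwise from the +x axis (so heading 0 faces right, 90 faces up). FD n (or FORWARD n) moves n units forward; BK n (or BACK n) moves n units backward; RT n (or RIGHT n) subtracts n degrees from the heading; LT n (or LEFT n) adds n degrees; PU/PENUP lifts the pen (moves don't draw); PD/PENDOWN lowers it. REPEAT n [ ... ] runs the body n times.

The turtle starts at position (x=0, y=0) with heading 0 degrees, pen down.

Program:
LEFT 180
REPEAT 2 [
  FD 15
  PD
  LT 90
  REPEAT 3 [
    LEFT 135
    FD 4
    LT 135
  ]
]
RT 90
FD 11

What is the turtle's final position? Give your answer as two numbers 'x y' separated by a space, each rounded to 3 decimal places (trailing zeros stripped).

Executing turtle program step by step:
Start: pos=(0,0), heading=0, pen down
LT 180: heading 0 -> 180
REPEAT 2 [
  -- iteration 1/2 --
  FD 15: (0,0) -> (-15,0) [heading=180, draw]
  PD: pen down
  LT 90: heading 180 -> 270
  REPEAT 3 [
    -- iteration 1/3 --
    LT 135: heading 270 -> 45
    FD 4: (-15,0) -> (-12.172,2.828) [heading=45, draw]
    LT 135: heading 45 -> 180
    -- iteration 2/3 --
    LT 135: heading 180 -> 315
    FD 4: (-12.172,2.828) -> (-9.343,0) [heading=315, draw]
    LT 135: heading 315 -> 90
    -- iteration 3/3 --
    LT 135: heading 90 -> 225
    FD 4: (-9.343,0) -> (-12.172,-2.828) [heading=225, draw]
    LT 135: heading 225 -> 0
  ]
  -- iteration 2/2 --
  FD 15: (-12.172,-2.828) -> (2.828,-2.828) [heading=0, draw]
  PD: pen down
  LT 90: heading 0 -> 90
  REPEAT 3 [
    -- iteration 1/3 --
    LT 135: heading 90 -> 225
    FD 4: (2.828,-2.828) -> (0,-5.657) [heading=225, draw]
    LT 135: heading 225 -> 0
    -- iteration 2/3 --
    LT 135: heading 0 -> 135
    FD 4: (0,-5.657) -> (-2.828,-2.828) [heading=135, draw]
    LT 135: heading 135 -> 270
    -- iteration 3/3 --
    LT 135: heading 270 -> 45
    FD 4: (-2.828,-2.828) -> (0,0) [heading=45, draw]
    LT 135: heading 45 -> 180
  ]
]
RT 90: heading 180 -> 90
FD 11: (0,0) -> (0,11) [heading=90, draw]
Final: pos=(0,11), heading=90, 9 segment(s) drawn

Answer: 0 11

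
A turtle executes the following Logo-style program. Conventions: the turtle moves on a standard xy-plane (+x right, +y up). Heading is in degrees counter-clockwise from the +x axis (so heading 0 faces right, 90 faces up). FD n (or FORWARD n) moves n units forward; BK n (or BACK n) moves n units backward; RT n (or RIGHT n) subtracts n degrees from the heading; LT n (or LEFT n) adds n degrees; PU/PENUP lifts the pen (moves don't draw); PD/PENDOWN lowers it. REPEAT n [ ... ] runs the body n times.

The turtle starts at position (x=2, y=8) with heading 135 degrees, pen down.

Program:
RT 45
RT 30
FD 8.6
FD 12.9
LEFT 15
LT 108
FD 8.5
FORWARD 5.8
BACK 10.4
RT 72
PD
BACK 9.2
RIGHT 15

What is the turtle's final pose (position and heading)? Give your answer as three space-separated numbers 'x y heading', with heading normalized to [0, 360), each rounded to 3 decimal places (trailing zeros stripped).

Answer: 12.152 17.826 96

Derivation:
Executing turtle program step by step:
Start: pos=(2,8), heading=135, pen down
RT 45: heading 135 -> 90
RT 30: heading 90 -> 60
FD 8.6: (2,8) -> (6.3,15.448) [heading=60, draw]
FD 12.9: (6.3,15.448) -> (12.75,26.62) [heading=60, draw]
LT 15: heading 60 -> 75
LT 108: heading 75 -> 183
FD 8.5: (12.75,26.62) -> (4.262,26.175) [heading=183, draw]
FD 5.8: (4.262,26.175) -> (-1.53,25.871) [heading=183, draw]
BK 10.4: (-1.53,25.871) -> (8.855,26.415) [heading=183, draw]
RT 72: heading 183 -> 111
PD: pen down
BK 9.2: (8.855,26.415) -> (12.152,17.826) [heading=111, draw]
RT 15: heading 111 -> 96
Final: pos=(12.152,17.826), heading=96, 6 segment(s) drawn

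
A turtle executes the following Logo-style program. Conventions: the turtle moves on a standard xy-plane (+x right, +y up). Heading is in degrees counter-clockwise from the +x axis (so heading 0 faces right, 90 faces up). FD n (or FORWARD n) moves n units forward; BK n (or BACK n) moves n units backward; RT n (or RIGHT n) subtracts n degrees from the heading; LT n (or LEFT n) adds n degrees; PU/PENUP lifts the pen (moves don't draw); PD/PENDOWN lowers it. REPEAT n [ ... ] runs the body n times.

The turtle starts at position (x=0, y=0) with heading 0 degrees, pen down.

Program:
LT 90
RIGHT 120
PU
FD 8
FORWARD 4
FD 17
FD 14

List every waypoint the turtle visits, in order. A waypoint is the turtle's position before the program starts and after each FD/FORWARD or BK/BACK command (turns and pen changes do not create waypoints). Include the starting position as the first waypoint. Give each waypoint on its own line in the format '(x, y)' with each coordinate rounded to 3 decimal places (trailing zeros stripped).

Executing turtle program step by step:
Start: pos=(0,0), heading=0, pen down
LT 90: heading 0 -> 90
RT 120: heading 90 -> 330
PU: pen up
FD 8: (0,0) -> (6.928,-4) [heading=330, move]
FD 4: (6.928,-4) -> (10.392,-6) [heading=330, move]
FD 17: (10.392,-6) -> (25.115,-14.5) [heading=330, move]
FD 14: (25.115,-14.5) -> (37.239,-21.5) [heading=330, move]
Final: pos=(37.239,-21.5), heading=330, 0 segment(s) drawn
Waypoints (5 total):
(0, 0)
(6.928, -4)
(10.392, -6)
(25.115, -14.5)
(37.239, -21.5)

Answer: (0, 0)
(6.928, -4)
(10.392, -6)
(25.115, -14.5)
(37.239, -21.5)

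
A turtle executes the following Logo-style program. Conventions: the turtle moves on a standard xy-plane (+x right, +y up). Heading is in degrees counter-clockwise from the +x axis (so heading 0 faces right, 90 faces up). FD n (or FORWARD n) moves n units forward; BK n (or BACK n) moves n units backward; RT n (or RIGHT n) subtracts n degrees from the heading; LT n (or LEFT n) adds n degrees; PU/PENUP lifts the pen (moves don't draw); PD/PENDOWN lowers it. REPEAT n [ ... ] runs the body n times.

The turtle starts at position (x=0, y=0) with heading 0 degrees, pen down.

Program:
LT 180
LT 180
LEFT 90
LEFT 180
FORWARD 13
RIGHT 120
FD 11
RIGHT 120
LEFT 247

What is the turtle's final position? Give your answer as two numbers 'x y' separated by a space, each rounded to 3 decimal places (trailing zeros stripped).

Answer: -9.526 -7.5

Derivation:
Executing turtle program step by step:
Start: pos=(0,0), heading=0, pen down
LT 180: heading 0 -> 180
LT 180: heading 180 -> 0
LT 90: heading 0 -> 90
LT 180: heading 90 -> 270
FD 13: (0,0) -> (0,-13) [heading=270, draw]
RT 120: heading 270 -> 150
FD 11: (0,-13) -> (-9.526,-7.5) [heading=150, draw]
RT 120: heading 150 -> 30
LT 247: heading 30 -> 277
Final: pos=(-9.526,-7.5), heading=277, 2 segment(s) drawn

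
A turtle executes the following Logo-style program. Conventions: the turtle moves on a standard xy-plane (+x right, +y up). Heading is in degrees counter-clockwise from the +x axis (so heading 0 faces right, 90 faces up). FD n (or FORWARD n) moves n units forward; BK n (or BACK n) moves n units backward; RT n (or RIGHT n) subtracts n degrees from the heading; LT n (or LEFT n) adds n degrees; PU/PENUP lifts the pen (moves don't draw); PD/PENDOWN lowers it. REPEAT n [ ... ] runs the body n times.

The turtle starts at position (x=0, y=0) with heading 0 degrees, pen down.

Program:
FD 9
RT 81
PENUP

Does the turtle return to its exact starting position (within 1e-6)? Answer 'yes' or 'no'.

Answer: no

Derivation:
Executing turtle program step by step:
Start: pos=(0,0), heading=0, pen down
FD 9: (0,0) -> (9,0) [heading=0, draw]
RT 81: heading 0 -> 279
PU: pen up
Final: pos=(9,0), heading=279, 1 segment(s) drawn

Start position: (0, 0)
Final position: (9, 0)
Distance = 9; >= 1e-6 -> NOT closed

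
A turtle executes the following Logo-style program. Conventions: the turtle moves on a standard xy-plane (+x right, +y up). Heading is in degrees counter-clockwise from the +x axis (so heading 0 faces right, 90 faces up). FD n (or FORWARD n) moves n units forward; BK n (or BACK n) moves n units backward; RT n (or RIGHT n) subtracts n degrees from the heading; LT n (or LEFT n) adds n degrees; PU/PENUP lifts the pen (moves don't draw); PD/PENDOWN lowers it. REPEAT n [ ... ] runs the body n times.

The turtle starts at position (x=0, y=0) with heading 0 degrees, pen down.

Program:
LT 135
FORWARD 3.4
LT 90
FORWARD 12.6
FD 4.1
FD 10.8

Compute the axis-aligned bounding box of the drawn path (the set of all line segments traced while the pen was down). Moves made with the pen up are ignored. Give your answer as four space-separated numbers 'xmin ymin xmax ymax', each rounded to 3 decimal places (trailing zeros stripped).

Answer: -21.85 -17.041 0 2.404

Derivation:
Executing turtle program step by step:
Start: pos=(0,0), heading=0, pen down
LT 135: heading 0 -> 135
FD 3.4: (0,0) -> (-2.404,2.404) [heading=135, draw]
LT 90: heading 135 -> 225
FD 12.6: (-2.404,2.404) -> (-11.314,-6.505) [heading=225, draw]
FD 4.1: (-11.314,-6.505) -> (-14.213,-9.405) [heading=225, draw]
FD 10.8: (-14.213,-9.405) -> (-21.85,-17.041) [heading=225, draw]
Final: pos=(-21.85,-17.041), heading=225, 4 segment(s) drawn

Segment endpoints: x in {-21.85, -14.213, -11.314, -2.404, 0}, y in {-17.041, -9.405, -6.505, 0, 2.404}
xmin=-21.85, ymin=-17.041, xmax=0, ymax=2.404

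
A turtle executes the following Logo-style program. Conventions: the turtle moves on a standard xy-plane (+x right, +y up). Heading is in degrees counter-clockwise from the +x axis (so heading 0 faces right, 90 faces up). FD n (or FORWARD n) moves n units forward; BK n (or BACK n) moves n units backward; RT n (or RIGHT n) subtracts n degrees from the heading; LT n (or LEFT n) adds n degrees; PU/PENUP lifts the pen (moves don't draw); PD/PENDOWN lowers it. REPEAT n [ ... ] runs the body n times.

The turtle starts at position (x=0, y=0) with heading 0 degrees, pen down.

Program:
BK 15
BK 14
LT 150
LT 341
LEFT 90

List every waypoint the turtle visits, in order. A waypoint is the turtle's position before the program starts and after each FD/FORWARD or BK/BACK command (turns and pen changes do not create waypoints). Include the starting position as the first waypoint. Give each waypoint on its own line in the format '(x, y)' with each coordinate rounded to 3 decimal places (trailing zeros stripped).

Answer: (0, 0)
(-15, 0)
(-29, 0)

Derivation:
Executing turtle program step by step:
Start: pos=(0,0), heading=0, pen down
BK 15: (0,0) -> (-15,0) [heading=0, draw]
BK 14: (-15,0) -> (-29,0) [heading=0, draw]
LT 150: heading 0 -> 150
LT 341: heading 150 -> 131
LT 90: heading 131 -> 221
Final: pos=(-29,0), heading=221, 2 segment(s) drawn
Waypoints (3 total):
(0, 0)
(-15, 0)
(-29, 0)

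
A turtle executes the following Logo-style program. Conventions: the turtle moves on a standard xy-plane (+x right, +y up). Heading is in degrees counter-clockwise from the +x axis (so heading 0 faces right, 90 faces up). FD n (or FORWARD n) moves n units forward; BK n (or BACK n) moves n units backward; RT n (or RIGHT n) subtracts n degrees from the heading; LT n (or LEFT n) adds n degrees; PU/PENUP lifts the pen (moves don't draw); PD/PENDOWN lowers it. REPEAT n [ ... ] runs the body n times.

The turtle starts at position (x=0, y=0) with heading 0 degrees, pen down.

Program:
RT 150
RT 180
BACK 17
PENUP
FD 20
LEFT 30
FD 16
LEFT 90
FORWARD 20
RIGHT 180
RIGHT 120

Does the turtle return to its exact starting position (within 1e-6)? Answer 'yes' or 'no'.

Executing turtle program step by step:
Start: pos=(0,0), heading=0, pen down
RT 150: heading 0 -> 210
RT 180: heading 210 -> 30
BK 17: (0,0) -> (-14.722,-8.5) [heading=30, draw]
PU: pen up
FD 20: (-14.722,-8.5) -> (2.598,1.5) [heading=30, move]
LT 30: heading 30 -> 60
FD 16: (2.598,1.5) -> (10.598,15.356) [heading=60, move]
LT 90: heading 60 -> 150
FD 20: (10.598,15.356) -> (-6.722,25.356) [heading=150, move]
RT 180: heading 150 -> 330
RT 120: heading 330 -> 210
Final: pos=(-6.722,25.356), heading=210, 1 segment(s) drawn

Start position: (0, 0)
Final position: (-6.722, 25.356)
Distance = 26.232; >= 1e-6 -> NOT closed

Answer: no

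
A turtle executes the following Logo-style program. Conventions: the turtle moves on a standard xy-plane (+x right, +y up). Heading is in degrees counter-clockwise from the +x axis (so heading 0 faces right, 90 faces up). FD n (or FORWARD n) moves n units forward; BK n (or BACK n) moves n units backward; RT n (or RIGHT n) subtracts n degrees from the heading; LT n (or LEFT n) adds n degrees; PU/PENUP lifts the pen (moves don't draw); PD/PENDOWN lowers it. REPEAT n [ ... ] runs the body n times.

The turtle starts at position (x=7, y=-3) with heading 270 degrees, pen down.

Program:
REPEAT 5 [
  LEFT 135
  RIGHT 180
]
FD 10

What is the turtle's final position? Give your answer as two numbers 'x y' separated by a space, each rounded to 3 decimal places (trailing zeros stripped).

Answer: 14.071 4.071

Derivation:
Executing turtle program step by step:
Start: pos=(7,-3), heading=270, pen down
REPEAT 5 [
  -- iteration 1/5 --
  LT 135: heading 270 -> 45
  RT 180: heading 45 -> 225
  -- iteration 2/5 --
  LT 135: heading 225 -> 0
  RT 180: heading 0 -> 180
  -- iteration 3/5 --
  LT 135: heading 180 -> 315
  RT 180: heading 315 -> 135
  -- iteration 4/5 --
  LT 135: heading 135 -> 270
  RT 180: heading 270 -> 90
  -- iteration 5/5 --
  LT 135: heading 90 -> 225
  RT 180: heading 225 -> 45
]
FD 10: (7,-3) -> (14.071,4.071) [heading=45, draw]
Final: pos=(14.071,4.071), heading=45, 1 segment(s) drawn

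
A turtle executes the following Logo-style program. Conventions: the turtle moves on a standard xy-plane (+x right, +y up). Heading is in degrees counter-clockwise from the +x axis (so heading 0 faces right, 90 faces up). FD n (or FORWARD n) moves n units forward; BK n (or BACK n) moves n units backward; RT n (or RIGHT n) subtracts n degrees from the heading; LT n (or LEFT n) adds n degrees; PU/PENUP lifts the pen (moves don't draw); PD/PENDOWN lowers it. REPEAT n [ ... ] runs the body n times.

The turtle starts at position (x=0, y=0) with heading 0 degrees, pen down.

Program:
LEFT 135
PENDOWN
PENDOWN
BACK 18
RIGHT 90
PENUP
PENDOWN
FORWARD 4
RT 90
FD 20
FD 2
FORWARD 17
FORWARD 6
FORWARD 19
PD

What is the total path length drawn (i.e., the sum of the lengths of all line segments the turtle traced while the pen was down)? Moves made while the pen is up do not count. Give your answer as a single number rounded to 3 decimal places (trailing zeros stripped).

Executing turtle program step by step:
Start: pos=(0,0), heading=0, pen down
LT 135: heading 0 -> 135
PD: pen down
PD: pen down
BK 18: (0,0) -> (12.728,-12.728) [heading=135, draw]
RT 90: heading 135 -> 45
PU: pen up
PD: pen down
FD 4: (12.728,-12.728) -> (15.556,-9.899) [heading=45, draw]
RT 90: heading 45 -> 315
FD 20: (15.556,-9.899) -> (29.698,-24.042) [heading=315, draw]
FD 2: (29.698,-24.042) -> (31.113,-25.456) [heading=315, draw]
FD 17: (31.113,-25.456) -> (43.134,-37.477) [heading=315, draw]
FD 6: (43.134,-37.477) -> (47.376,-41.719) [heading=315, draw]
FD 19: (47.376,-41.719) -> (60.811,-55.154) [heading=315, draw]
PD: pen down
Final: pos=(60.811,-55.154), heading=315, 7 segment(s) drawn

Segment lengths:
  seg 1: (0,0) -> (12.728,-12.728), length = 18
  seg 2: (12.728,-12.728) -> (15.556,-9.899), length = 4
  seg 3: (15.556,-9.899) -> (29.698,-24.042), length = 20
  seg 4: (29.698,-24.042) -> (31.113,-25.456), length = 2
  seg 5: (31.113,-25.456) -> (43.134,-37.477), length = 17
  seg 6: (43.134,-37.477) -> (47.376,-41.719), length = 6
  seg 7: (47.376,-41.719) -> (60.811,-55.154), length = 19
Total = 86

Answer: 86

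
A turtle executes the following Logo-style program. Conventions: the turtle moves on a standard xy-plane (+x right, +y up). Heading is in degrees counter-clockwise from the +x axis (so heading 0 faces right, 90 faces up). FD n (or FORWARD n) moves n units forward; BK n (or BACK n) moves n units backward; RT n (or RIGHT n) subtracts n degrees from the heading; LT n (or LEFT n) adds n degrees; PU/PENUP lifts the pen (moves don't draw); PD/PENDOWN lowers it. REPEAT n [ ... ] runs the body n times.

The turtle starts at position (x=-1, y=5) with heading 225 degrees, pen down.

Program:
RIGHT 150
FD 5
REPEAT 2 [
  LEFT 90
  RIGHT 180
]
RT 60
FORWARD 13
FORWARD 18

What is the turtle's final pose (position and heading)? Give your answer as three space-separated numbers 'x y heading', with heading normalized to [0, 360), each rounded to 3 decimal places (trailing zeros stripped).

Executing turtle program step by step:
Start: pos=(-1,5), heading=225, pen down
RT 150: heading 225 -> 75
FD 5: (-1,5) -> (0.294,9.83) [heading=75, draw]
REPEAT 2 [
  -- iteration 1/2 --
  LT 90: heading 75 -> 165
  RT 180: heading 165 -> 345
  -- iteration 2/2 --
  LT 90: heading 345 -> 75
  RT 180: heading 75 -> 255
]
RT 60: heading 255 -> 195
FD 13: (0.294,9.83) -> (-12.263,6.465) [heading=195, draw]
FD 18: (-12.263,6.465) -> (-29.65,1.806) [heading=195, draw]
Final: pos=(-29.65,1.806), heading=195, 3 segment(s) drawn

Answer: -29.65 1.806 195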